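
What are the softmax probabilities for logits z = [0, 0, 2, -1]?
p = [0.1025, 0.1025, 0.7573, 0.0377]

exp(z) = [1, 1, 7.389, 0.3679]
Sum = 9.757
p = [0.1025, 0.1025, 0.7573, 0.0377]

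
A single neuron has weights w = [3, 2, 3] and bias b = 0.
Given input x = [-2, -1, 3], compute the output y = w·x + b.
y = 1

y = (3)(-2) + (2)(-1) + (3)(3) + 0 = 1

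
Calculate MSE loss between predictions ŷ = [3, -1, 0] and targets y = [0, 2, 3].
MSE = 9

MSE = (1/3)((3-0)² + (-1-2)² + (0-3)²) = (1/3)(9 + 9 + 9) = 9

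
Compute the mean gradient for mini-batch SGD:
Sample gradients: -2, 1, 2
Average gradient = 0.3333

Average = (1/3)(-2 + 1 + 2) = 1/3 = 0.3333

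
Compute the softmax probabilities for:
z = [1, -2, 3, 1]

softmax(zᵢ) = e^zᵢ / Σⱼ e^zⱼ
p = [0.1059, 0.0053, 0.7828, 0.1059]

exp(z) = [2.718, 0.1353, 20.09, 2.718]
Sum = 25.66
p = [0.1059, 0.0053, 0.7828, 0.1059]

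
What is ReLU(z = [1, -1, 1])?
h = [1, 0, 1]

ReLU applied element-wise: max(0,1)=1, max(0,-1)=0, max(0,1)=1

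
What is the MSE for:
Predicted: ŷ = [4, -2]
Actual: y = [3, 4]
MSE = 18.5

MSE = (1/2)((4-3)² + (-2-4)²) = (1/2)(1 + 36) = 18.5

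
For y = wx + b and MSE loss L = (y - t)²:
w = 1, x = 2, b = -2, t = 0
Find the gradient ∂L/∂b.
∂L/∂b = 0

y = wx + b = (1)(2) + -2 = 0
∂L/∂y = 2(y - t) = 2(0 - 0) = 0
∂y/∂b = 1
∂L/∂b = ∂L/∂y · ∂y/∂b = 0 × 1 = 0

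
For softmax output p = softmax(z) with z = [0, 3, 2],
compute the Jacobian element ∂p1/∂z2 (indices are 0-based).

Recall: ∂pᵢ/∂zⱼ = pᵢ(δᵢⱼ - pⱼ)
∂p1/∂z2 = -0.183

p = softmax(z) = [0.03512, 0.7054, 0.2595]
p1 = 0.7054, p2 = 0.2595

∂p1/∂z2 = -p1 × p2 = -0.7054 × 0.2595 = -0.183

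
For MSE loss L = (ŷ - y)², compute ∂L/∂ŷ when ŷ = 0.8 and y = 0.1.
∂L/∂ŷ = 1.4

∂L/∂ŷ = 2(ŷ - y) = 2(0.8 - 0.1) = 2(0.7) = 1.4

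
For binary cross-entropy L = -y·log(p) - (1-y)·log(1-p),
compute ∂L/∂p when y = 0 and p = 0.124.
∂L/∂p = 1.142

∂L/∂p = -y/p + (1-y)/(1-p) = 0 + 1/0.876 = 1.142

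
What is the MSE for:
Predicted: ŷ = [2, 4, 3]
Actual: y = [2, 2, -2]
MSE = 9.667

MSE = (1/3)((2-2)² + (4-2)² + (3--2)²) = (1/3)(0 + 4 + 25) = 9.667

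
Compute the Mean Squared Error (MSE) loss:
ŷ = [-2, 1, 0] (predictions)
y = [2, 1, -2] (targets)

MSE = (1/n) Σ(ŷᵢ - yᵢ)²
MSE = 6.667

MSE = (1/3)((-2-2)² + (1-1)² + (0--2)²) = (1/3)(16 + 0 + 4) = 6.667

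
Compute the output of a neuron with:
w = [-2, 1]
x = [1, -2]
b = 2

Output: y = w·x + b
y = -2

y = (-2)(1) + (1)(-2) + 2 = -2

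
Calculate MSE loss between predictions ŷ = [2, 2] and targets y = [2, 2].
MSE = 0

MSE = (1/2)((2-2)² + (2-2)²) = (1/2)(0 + 0) = 0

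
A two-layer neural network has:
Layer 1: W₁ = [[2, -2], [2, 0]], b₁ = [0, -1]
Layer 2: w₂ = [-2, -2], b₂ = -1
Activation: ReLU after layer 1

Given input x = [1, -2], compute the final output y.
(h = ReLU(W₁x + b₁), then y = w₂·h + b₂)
y = -15

Layer 1 pre-activation: z₁ = [6, 1]
After ReLU: h = [6, 1]
Layer 2 output: y = -2×6 + -2×1 + -1 = -15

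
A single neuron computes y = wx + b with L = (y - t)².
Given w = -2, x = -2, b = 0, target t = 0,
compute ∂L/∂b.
∂L/∂b = 8

y = wx + b = (-2)(-2) + 0 = 4
∂L/∂y = 2(y - t) = 2(4 - 0) = 8
∂y/∂b = 1
∂L/∂b = ∂L/∂y · ∂y/∂b = 8 × 1 = 8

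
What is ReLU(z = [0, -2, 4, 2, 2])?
h = [0, 0, 4, 2, 2]

ReLU applied element-wise: max(0,0)=0, max(0,-2)=0, max(0,4)=4, max(0,2)=2, max(0,2)=2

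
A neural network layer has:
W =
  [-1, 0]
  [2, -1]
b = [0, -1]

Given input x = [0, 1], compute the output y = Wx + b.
y = [0, -2]

Wx = [-1×0 + 0×1, 2×0 + -1×1]
   = [0, -1]
y = Wx + b = [0 + 0, -1 + -1] = [0, -2]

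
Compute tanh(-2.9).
-0.994

tanh(-2.9) = (e^(-2.9) - e^(2.9))/(e^(-2.9) + e^(2.9)) = -0.994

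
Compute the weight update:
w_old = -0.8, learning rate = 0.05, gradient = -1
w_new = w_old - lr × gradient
w_new = -0.75

w_new = w - η·∂L/∂w = -0.8 - 0.05×(-1) = -0.8 - (-0.05) = -0.75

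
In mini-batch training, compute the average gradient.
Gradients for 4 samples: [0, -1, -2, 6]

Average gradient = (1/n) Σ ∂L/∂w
Average gradient = 0.75

Average = (1/4)(0 + -1 + -2 + 6) = 3/4 = 0.75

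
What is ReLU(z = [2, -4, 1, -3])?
h = [2, 0, 1, 0]

ReLU applied element-wise: max(0,2)=2, max(0,-4)=0, max(0,1)=1, max(0,-3)=0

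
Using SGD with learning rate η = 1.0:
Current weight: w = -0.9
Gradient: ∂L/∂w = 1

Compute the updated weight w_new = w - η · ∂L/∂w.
w_new = -1.9

w_new = w - η·∂L/∂w = -0.9 - 1.0×(1) = -0.9 - (1) = -1.9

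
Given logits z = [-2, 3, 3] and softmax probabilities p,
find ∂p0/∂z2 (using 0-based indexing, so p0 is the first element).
∂p0/∂z2 = -0.001673

p = softmax(z) = [0.003358, 0.4983, 0.4983]
p0 = 0.003358, p2 = 0.4983

∂p0/∂z2 = -p0 × p2 = -0.003358 × 0.4983 = -0.001673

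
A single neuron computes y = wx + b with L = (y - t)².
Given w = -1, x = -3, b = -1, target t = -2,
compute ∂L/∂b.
∂L/∂b = 8

y = wx + b = (-1)(-3) + -1 = 2
∂L/∂y = 2(y - t) = 2(2 - -2) = 8
∂y/∂b = 1
∂L/∂b = ∂L/∂y · ∂y/∂b = 8 × 1 = 8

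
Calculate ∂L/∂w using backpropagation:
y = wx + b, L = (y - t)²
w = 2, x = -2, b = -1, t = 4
∂L/∂w = 36

y = wx + b = (2)(-2) + -1 = -5
∂L/∂y = 2(y - t) = 2(-5 - 4) = -18
∂y/∂w = x = -2
∂L/∂w = ∂L/∂y · ∂y/∂w = -18 × -2 = 36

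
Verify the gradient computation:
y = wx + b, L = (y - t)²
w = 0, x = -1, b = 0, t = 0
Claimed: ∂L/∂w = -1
Incorrect

y = (0)(-1) + 0 = 0
∂L/∂y = 2(y - t) = 2(0 - 0) = 0
∂y/∂w = x = -1
∂L/∂w = 0 × -1 = 0

Claimed value: -1
Incorrect: The correct gradient is 0.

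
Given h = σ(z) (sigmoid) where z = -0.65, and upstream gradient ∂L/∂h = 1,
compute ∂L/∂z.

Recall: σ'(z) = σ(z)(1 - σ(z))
∂L/∂z = 0.2253

σ(-0.65) = 0.343
σ'(-0.65) = σ(-0.65)(1 - σ(-0.65)) = 0.343 × 0.657 = 0.2253
∂L/∂z = ∂L/∂h · σ'(z) = 1 × 0.2253 = 0.2253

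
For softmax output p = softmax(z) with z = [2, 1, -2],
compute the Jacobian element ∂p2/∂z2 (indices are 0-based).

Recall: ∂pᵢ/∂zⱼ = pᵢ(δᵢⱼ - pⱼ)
∂p2/∂z2 = 0.01304

p = softmax(z) = [0.7214, 0.2654, 0.01321]
p2 = 0.01321

∂p2/∂z2 = p2(1 - p2) = 0.01321 × (1 - 0.01321) = 0.01304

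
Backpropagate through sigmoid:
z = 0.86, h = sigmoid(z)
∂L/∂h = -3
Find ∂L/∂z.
∂L/∂z = -0.6268

σ(0.86) = 0.7027
σ'(0.86) = σ(0.86)(1 - σ(0.86)) = 0.7027 × 0.2973 = 0.2089
∂L/∂z = ∂L/∂h · σ'(z) = -3 × 0.2089 = -0.6268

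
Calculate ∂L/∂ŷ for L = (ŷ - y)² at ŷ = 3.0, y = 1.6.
∂L/∂ŷ = 2.8

∂L/∂ŷ = 2(ŷ - y) = 2(3.0 - 1.6) = 2(1.4) = 2.8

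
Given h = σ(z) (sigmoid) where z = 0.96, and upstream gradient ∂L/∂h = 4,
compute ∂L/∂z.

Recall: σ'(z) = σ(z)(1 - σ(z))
∂L/∂z = 0.8009

σ(0.96) = 0.7231
σ'(0.96) = σ(0.96)(1 - σ(0.96)) = 0.7231 × 0.2769 = 0.2002
∂L/∂z = ∂L/∂h · σ'(z) = 4 × 0.2002 = 0.8009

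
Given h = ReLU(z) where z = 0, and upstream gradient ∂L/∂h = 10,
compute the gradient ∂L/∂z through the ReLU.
∂L/∂z = 0

h = ReLU(0) = 0
At z = 0: ∂h/∂z = 0 (by convention)
∂L/∂z = ∂L/∂h · ∂h/∂z = 10 × 0 = 0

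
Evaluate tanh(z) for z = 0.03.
0.02999

tanh(0.03) = (e^(0.03) - e^(-0.03))/(e^(0.03) + e^(-0.03)) = 0.02999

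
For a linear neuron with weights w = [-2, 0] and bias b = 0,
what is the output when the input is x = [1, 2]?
y = -2

y = (-2)(1) + (0)(2) + 0 = -2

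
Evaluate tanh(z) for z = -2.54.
-0.9876

tanh(-2.54) = (e^(-2.54) - e^(2.54))/(e^(-2.54) + e^(2.54)) = -0.9876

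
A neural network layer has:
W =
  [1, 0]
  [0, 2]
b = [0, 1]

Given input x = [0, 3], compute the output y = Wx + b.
y = [0, 7]

Wx = [1×0 + 0×3, 0×0 + 2×3]
   = [0, 6]
y = Wx + b = [0 + 0, 6 + 1] = [0, 7]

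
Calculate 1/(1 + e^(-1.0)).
0.7311

sigmoid(1.0) = 1/(1 + e^(-1.0)) = 1/(1 + 0.3679) = 0.7311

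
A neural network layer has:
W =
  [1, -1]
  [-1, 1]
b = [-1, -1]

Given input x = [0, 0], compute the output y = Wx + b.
y = [-1, -1]

Wx = [1×0 + -1×0, -1×0 + 1×0]
   = [0, 0]
y = Wx + b = [0 + -1, 0 + -1] = [-1, -1]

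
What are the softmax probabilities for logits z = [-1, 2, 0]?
p = [0.042, 0.8438, 0.1142]

exp(z) = [0.3679, 7.389, 1]
Sum = 8.757
p = [0.042, 0.8438, 0.1142]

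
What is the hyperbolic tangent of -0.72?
-0.6169

tanh(-0.72) = (e^(-0.72) - e^(0.72))/(e^(-0.72) + e^(0.72)) = -0.6169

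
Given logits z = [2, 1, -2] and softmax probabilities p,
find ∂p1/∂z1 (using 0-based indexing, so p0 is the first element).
∂p1/∂z1 = 0.195

p = softmax(z) = [0.7214, 0.2654, 0.01321]
p1 = 0.2654

∂p1/∂z1 = p1(1 - p1) = 0.2654 × (1 - 0.2654) = 0.195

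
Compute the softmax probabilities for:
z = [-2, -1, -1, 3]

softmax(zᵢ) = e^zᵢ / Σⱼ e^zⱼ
p = [0.0065, 0.0176, 0.0176, 0.9584]

exp(z) = [0.1353, 0.3679, 0.3679, 20.09]
Sum = 20.96
p = [0.0065, 0.0176, 0.0176, 0.9584]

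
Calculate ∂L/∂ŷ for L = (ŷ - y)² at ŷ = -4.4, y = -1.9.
∂L/∂ŷ = -5.0

∂L/∂ŷ = 2(ŷ - y) = 2(-4.4 - -1.9) = 2(-2.5) = -5.0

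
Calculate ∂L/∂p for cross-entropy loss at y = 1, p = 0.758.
∂L/∂p = -1.319

∂L/∂p = -y/p + (1-y)/(1-p) = -1/0.758 + 0 = -1.319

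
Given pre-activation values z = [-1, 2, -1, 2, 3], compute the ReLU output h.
h = [0, 2, 0, 2, 3]

ReLU applied element-wise: max(0,-1)=0, max(0,2)=2, max(0,-1)=0, max(0,2)=2, max(0,3)=3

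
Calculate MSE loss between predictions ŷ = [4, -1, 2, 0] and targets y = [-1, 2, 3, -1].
MSE = 9

MSE = (1/4)((4--1)² + (-1-2)² + (2-3)² + (0--1)²) = (1/4)(25 + 9 + 1 + 1) = 9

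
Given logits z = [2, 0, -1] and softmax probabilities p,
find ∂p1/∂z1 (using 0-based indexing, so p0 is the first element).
∂p1/∂z1 = 0.1012

p = softmax(z) = [0.8438, 0.1142, 0.04201]
p1 = 0.1142

∂p1/∂z1 = p1(1 - p1) = 0.1142 × (1 - 0.1142) = 0.1012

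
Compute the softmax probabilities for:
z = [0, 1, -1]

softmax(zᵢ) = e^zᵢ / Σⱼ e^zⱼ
p = [0.2447, 0.6652, 0.09]

exp(z) = [1, 2.718, 0.3679]
Sum = 4.086
p = [0.2447, 0.6652, 0.09]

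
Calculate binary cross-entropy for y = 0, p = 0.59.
L = 0.8916

L = -0·log(0.59) - 1·log(0.41) = -log(0.41) = 0.8916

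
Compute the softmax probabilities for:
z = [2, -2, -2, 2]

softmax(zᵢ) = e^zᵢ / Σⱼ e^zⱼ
p = [0.491, 0.009, 0.009, 0.491]

exp(z) = [7.389, 0.1353, 0.1353, 7.389]
Sum = 15.05
p = [0.491, 0.009, 0.009, 0.491]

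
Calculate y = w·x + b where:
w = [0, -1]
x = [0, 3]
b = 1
y = -2

y = (0)(0) + (-1)(3) + 1 = -2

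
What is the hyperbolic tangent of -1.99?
-0.9633

tanh(-1.99) = (e^(-1.99) - e^(1.99))/(e^(-1.99) + e^(1.99)) = -0.9633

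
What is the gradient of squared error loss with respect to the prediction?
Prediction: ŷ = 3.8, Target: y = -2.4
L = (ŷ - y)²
∂L/∂ŷ = 12.4

∂L/∂ŷ = 2(ŷ - y) = 2(3.8 - -2.4) = 2(6.2) = 12.4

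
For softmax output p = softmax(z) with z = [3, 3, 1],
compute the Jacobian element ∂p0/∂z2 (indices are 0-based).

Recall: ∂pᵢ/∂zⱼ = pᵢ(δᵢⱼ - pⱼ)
∂p0/∂z2 = -0.02968

p = softmax(z) = [0.4683, 0.4683, 0.06338]
p0 = 0.4683, p2 = 0.06338

∂p0/∂z2 = -p0 × p2 = -0.4683 × 0.06338 = -0.02968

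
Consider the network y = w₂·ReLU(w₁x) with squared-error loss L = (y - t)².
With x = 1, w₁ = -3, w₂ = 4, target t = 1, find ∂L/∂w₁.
∂L/∂w₁ = 0

Forward pass:
z = w₁x = -3×1 = -3
h = ReLU(-3) = 0
y = w₂h = 4×0 = 0

Backward pass:
∂L/∂y = 2(y - t) = 2(0 - 1) = -2
∂y/∂h = w₂ = 4
∂h/∂z = 0 (ReLU derivative)
∂z/∂w₁ = x = 1

∂L/∂w₁ = -2 × 4 × 0 × 1 = 0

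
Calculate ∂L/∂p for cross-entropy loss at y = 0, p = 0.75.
∂L/∂p = 4

∂L/∂p = -y/p + (1-y)/(1-p) = 0 + 1/0.25 = 4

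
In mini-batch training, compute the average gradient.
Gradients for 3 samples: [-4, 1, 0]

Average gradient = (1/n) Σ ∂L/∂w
Average gradient = -1

Average = (1/3)(-4 + 1 + 0) = -3/3 = -1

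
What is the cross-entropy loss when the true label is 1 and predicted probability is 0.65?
L = 0.4308

L = -1·log(0.65) - 0·log(0.35) = -log(0.65) = 0.4308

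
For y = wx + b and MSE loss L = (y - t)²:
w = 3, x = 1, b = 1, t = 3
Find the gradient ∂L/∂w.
∂L/∂w = 2

y = wx + b = (3)(1) + 1 = 4
∂L/∂y = 2(y - t) = 2(4 - 3) = 2
∂y/∂w = x = 1
∂L/∂w = ∂L/∂y · ∂y/∂w = 2 × 1 = 2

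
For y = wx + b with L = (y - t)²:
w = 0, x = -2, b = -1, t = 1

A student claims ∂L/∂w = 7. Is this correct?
Incorrect

y = (0)(-2) + -1 = -1
∂L/∂y = 2(y - t) = 2(-1 - 1) = -4
∂y/∂w = x = -2
∂L/∂w = -4 × -2 = 8

Claimed value: 7
Incorrect: The correct gradient is 8.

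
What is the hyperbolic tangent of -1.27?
-0.8538

tanh(-1.27) = (e^(-1.27) - e^(1.27))/(e^(-1.27) + e^(1.27)) = -0.8538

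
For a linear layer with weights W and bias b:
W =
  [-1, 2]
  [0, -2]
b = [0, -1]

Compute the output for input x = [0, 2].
y = [4, -5]

Wx = [-1×0 + 2×2, 0×0 + -2×2]
   = [4, -4]
y = Wx + b = [4 + 0, -4 + -1] = [4, -5]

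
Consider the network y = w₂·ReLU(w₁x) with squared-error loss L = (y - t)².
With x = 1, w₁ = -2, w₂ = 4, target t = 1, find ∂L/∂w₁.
∂L/∂w₁ = 0

Forward pass:
z = w₁x = -2×1 = -2
h = ReLU(-2) = 0
y = w₂h = 4×0 = 0

Backward pass:
∂L/∂y = 2(y - t) = 2(0 - 1) = -2
∂y/∂h = w₂ = 4
∂h/∂z = 0 (ReLU derivative)
∂z/∂w₁ = x = 1

∂L/∂w₁ = -2 × 4 × 0 × 1 = 0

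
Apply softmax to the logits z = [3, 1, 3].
p = [0.4683, 0.0634, 0.4683]

exp(z) = [20.09, 2.718, 20.09]
Sum = 42.89
p = [0.4683, 0.0634, 0.4683]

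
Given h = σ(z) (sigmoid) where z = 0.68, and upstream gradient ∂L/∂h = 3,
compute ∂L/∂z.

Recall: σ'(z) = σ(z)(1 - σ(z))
∂L/∂z = 0.6696

σ(0.68) = 0.6637
σ'(0.68) = σ(0.68)(1 - σ(0.68)) = 0.6637 × 0.3363 = 0.2232
∂L/∂z = ∂L/∂h · σ'(z) = 3 × 0.2232 = 0.6696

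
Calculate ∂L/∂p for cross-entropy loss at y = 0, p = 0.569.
∂L/∂p = 2.32

∂L/∂p = -y/p + (1-y)/(1-p) = 0 + 1/0.431 = 2.32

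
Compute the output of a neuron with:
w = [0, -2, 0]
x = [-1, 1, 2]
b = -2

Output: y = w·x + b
y = -4

y = (0)(-1) + (-2)(1) + (0)(2) + -2 = -4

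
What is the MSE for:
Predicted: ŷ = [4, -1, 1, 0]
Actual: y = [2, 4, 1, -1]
MSE = 7.5

MSE = (1/4)((4-2)² + (-1-4)² + (1-1)² + (0--1)²) = (1/4)(4 + 25 + 0 + 1) = 7.5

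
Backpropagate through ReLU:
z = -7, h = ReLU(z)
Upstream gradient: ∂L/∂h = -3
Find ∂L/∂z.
∂L/∂z = 0

h = ReLU(-7) = 0
Since z < 0: ∂h/∂z = 0
∂L/∂z = ∂L/∂h · ∂h/∂z = -3 × 0 = 0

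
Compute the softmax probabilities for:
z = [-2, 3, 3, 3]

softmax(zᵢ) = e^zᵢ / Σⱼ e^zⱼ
p = [0.0022, 0.3326, 0.3326, 0.3326]

exp(z) = [0.1353, 20.09, 20.09, 20.09]
Sum = 60.39
p = [0.0022, 0.3326, 0.3326, 0.3326]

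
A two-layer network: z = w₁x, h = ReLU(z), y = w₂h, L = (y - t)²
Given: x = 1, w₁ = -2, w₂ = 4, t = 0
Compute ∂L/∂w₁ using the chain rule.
∂L/∂w₁ = 0

Forward pass:
z = w₁x = -2×1 = -2
h = ReLU(-2) = 0
y = w₂h = 4×0 = 0

Backward pass:
∂L/∂y = 2(y - t) = 2(0 - 0) = 0
∂y/∂h = w₂ = 4
∂h/∂z = 0 (ReLU derivative)
∂z/∂w₁ = x = 1

∂L/∂w₁ = 0 × 4 × 0 × 1 = 0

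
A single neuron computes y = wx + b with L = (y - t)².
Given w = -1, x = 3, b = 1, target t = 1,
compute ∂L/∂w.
∂L/∂w = -18

y = wx + b = (-1)(3) + 1 = -2
∂L/∂y = 2(y - t) = 2(-2 - 1) = -6
∂y/∂w = x = 3
∂L/∂w = ∂L/∂y · ∂y/∂w = -6 × 3 = -18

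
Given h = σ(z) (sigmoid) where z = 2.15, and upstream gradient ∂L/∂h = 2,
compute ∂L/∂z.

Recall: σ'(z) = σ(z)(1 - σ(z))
∂L/∂z = 0.1869

σ(2.15) = 0.8957
σ'(2.15) = σ(2.15)(1 - σ(2.15)) = 0.8957 × 0.1043 = 0.09345
∂L/∂z = ∂L/∂h · σ'(z) = 2 × 0.09345 = 0.1869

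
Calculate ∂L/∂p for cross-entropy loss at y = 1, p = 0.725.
∂L/∂p = -1.379

∂L/∂p = -y/p + (1-y)/(1-p) = -1/0.725 + 0 = -1.379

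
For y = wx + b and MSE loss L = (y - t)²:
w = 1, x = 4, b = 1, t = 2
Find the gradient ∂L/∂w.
∂L/∂w = 24

y = wx + b = (1)(4) + 1 = 5
∂L/∂y = 2(y - t) = 2(5 - 2) = 6
∂y/∂w = x = 4
∂L/∂w = ∂L/∂y · ∂y/∂w = 6 × 4 = 24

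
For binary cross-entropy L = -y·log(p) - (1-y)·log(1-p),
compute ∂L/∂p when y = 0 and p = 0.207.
∂L/∂p = 1.261

∂L/∂p = -y/p + (1-y)/(1-p) = 0 + 1/0.793 = 1.261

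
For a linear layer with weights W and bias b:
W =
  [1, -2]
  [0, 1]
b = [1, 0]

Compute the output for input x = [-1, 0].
y = [0, 0]

Wx = [1×-1 + -2×0, 0×-1 + 1×0]
   = [-1, 0]
y = Wx + b = [-1 + 1, 0 + 0] = [0, 0]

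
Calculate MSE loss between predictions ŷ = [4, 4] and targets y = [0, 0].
MSE = 16

MSE = (1/2)((4-0)² + (4-0)²) = (1/2)(16 + 16) = 16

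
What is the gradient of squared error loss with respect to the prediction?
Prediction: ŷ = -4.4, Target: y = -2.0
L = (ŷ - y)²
∂L/∂ŷ = -4.8

∂L/∂ŷ = 2(ŷ - y) = 2(-4.4 - -2.0) = 2(-2.4) = -4.8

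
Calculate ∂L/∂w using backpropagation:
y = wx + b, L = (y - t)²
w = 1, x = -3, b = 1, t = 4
∂L/∂w = 36

y = wx + b = (1)(-3) + 1 = -2
∂L/∂y = 2(y - t) = 2(-2 - 4) = -12
∂y/∂w = x = -3
∂L/∂w = ∂L/∂y · ∂y/∂w = -12 × -3 = 36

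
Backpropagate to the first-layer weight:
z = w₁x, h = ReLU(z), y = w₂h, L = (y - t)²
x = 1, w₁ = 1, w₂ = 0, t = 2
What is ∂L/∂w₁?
∂L/∂w₁ = 0

Forward pass:
z = w₁x = 1×1 = 1
h = ReLU(1) = 1
y = w₂h = 0×1 = 0

Backward pass:
∂L/∂y = 2(y - t) = 2(0 - 2) = -4
∂y/∂h = w₂ = 0
∂h/∂z = 1 (ReLU derivative)
∂z/∂w₁ = x = 1

∂L/∂w₁ = -4 × 0 × 1 × 1 = 0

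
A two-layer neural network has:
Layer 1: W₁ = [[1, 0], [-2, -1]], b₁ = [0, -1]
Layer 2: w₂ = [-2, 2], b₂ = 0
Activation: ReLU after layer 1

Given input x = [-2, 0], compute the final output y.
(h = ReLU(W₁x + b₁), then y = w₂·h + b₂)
y = 6

Layer 1 pre-activation: z₁ = [-2, 3]
After ReLU: h = [0, 3]
Layer 2 output: y = -2×0 + 2×3 + 0 = 6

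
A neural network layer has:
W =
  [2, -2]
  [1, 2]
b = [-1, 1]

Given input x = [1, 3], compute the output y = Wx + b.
y = [-5, 8]

Wx = [2×1 + -2×3, 1×1 + 2×3]
   = [-4, 7]
y = Wx + b = [-4 + -1, 7 + 1] = [-5, 8]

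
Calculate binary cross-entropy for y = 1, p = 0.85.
L = 0.1625

L = -1·log(0.85) - 0·log(0.15) = -log(0.85) = 0.1625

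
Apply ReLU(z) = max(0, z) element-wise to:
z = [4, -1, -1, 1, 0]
h = [4, 0, 0, 1, 0]

ReLU applied element-wise: max(0,4)=4, max(0,-1)=0, max(0,-1)=0, max(0,1)=1, max(0,0)=0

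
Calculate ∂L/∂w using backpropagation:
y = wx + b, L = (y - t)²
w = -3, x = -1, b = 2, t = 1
∂L/∂w = -8

y = wx + b = (-3)(-1) + 2 = 5
∂L/∂y = 2(y - t) = 2(5 - 1) = 8
∂y/∂w = x = -1
∂L/∂w = ∂L/∂y · ∂y/∂w = 8 × -1 = -8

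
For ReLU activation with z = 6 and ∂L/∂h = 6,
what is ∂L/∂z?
∂L/∂z = 6

h = ReLU(6) = 6
Since z > 0: ∂h/∂z = 1
∂L/∂z = ∂L/∂h · ∂h/∂z = 6 × 1 = 6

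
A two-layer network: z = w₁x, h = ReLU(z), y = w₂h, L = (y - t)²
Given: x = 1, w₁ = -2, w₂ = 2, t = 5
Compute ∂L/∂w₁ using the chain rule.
∂L/∂w₁ = 0

Forward pass:
z = w₁x = -2×1 = -2
h = ReLU(-2) = 0
y = w₂h = 2×0 = 0

Backward pass:
∂L/∂y = 2(y - t) = 2(0 - 5) = -10
∂y/∂h = w₂ = 2
∂h/∂z = 0 (ReLU derivative)
∂z/∂w₁ = x = 1

∂L/∂w₁ = -10 × 2 × 0 × 1 = 0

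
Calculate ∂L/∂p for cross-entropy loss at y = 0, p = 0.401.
∂L/∂p = 1.669

∂L/∂p = -y/p + (1-y)/(1-p) = 0 + 1/0.599 = 1.669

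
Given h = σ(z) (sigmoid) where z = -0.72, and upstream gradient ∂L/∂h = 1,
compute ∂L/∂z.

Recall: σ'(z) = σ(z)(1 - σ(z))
∂L/∂z = 0.2202

σ(-0.72) = 0.3274
σ'(-0.72) = σ(-0.72)(1 - σ(-0.72)) = 0.3274 × 0.6726 = 0.2202
∂L/∂z = ∂L/∂h · σ'(z) = 1 × 0.2202 = 0.2202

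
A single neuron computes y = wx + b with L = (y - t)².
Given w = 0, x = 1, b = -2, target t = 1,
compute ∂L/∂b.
∂L/∂b = -6

y = wx + b = (0)(1) + -2 = -2
∂L/∂y = 2(y - t) = 2(-2 - 1) = -6
∂y/∂b = 1
∂L/∂b = ∂L/∂y · ∂y/∂b = -6 × 1 = -6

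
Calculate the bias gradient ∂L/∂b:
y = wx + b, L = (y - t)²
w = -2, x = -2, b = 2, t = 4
∂L/∂b = 4

y = wx + b = (-2)(-2) + 2 = 6
∂L/∂y = 2(y - t) = 2(6 - 4) = 4
∂y/∂b = 1
∂L/∂b = ∂L/∂y · ∂y/∂b = 4 × 1 = 4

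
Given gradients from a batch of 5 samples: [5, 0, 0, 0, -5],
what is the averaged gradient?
Average gradient = 0

Average = (1/5)(5 + 0 + 0 + 0 + -5) = 0/5 = 0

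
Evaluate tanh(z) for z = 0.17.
0.1684

tanh(0.17) = (e^(0.17) - e^(-0.17))/(e^(0.17) + e^(-0.17)) = 0.1684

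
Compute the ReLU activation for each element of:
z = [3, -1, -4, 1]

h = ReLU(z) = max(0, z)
h = [3, 0, 0, 1]

ReLU applied element-wise: max(0,3)=3, max(0,-1)=0, max(0,-4)=0, max(0,1)=1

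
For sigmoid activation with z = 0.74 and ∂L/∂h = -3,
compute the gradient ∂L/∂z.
∂L/∂z = -0.656

σ(0.74) = 0.677
σ'(0.74) = σ(0.74)(1 - σ(0.74)) = 0.677 × 0.323 = 0.2187
∂L/∂z = ∂L/∂h · σ'(z) = -3 × 0.2187 = -0.656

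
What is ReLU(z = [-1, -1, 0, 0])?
h = [0, 0, 0, 0]

ReLU applied element-wise: max(0,-1)=0, max(0,-1)=0, max(0,0)=0, max(0,0)=0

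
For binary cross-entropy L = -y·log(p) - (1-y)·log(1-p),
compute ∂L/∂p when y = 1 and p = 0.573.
∂L/∂p = -1.745

∂L/∂p = -y/p + (1-y)/(1-p) = -1/0.573 + 0 = -1.745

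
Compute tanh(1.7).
0.9354

tanh(1.7) = (e^(1.7) - e^(-1.7))/(e^(1.7) + e^(-1.7)) = 0.9354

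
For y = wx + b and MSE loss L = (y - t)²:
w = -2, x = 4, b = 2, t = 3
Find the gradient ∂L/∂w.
∂L/∂w = -72

y = wx + b = (-2)(4) + 2 = -6
∂L/∂y = 2(y - t) = 2(-6 - 3) = -18
∂y/∂w = x = 4
∂L/∂w = ∂L/∂y · ∂y/∂w = -18 × 4 = -72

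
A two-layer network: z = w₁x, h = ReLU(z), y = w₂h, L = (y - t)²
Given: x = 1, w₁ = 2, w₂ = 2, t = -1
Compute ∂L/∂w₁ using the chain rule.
∂L/∂w₁ = 20

Forward pass:
z = w₁x = 2×1 = 2
h = ReLU(2) = 2
y = w₂h = 2×2 = 4

Backward pass:
∂L/∂y = 2(y - t) = 2(4 - -1) = 10
∂y/∂h = w₂ = 2
∂h/∂z = 1 (ReLU derivative)
∂z/∂w₁ = x = 1

∂L/∂w₁ = 10 × 2 × 1 × 1 = 20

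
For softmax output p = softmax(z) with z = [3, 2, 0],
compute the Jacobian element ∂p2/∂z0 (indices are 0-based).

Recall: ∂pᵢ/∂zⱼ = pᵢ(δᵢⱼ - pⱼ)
∂p2/∂z0 = -0.02477

p = softmax(z) = [0.7054, 0.2595, 0.03512]
p2 = 0.03512, p0 = 0.7054

∂p2/∂z0 = -p2 × p0 = -0.03512 × 0.7054 = -0.02477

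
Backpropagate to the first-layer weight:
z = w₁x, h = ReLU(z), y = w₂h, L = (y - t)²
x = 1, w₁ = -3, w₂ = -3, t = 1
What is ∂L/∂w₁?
∂L/∂w₁ = 0

Forward pass:
z = w₁x = -3×1 = -3
h = ReLU(-3) = 0
y = w₂h = -3×0 = 0

Backward pass:
∂L/∂y = 2(y - t) = 2(0 - 1) = -2
∂y/∂h = w₂ = -3
∂h/∂z = 0 (ReLU derivative)
∂z/∂w₁ = x = 1

∂L/∂w₁ = -2 × -3 × 0 × 1 = 0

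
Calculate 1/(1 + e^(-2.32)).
0.9105

sigmoid(2.32) = 1/(1 + e^(-2.32)) = 1/(1 + 0.09827) = 0.9105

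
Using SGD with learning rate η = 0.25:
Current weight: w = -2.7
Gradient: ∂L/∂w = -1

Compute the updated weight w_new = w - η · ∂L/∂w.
w_new = -2.45

w_new = w - η·∂L/∂w = -2.7 - 0.25×(-1) = -2.7 - (-0.25) = -2.45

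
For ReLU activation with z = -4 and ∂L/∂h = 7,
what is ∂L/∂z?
∂L/∂z = 0

h = ReLU(-4) = 0
Since z < 0: ∂h/∂z = 0
∂L/∂z = ∂L/∂h · ∂h/∂z = 7 × 0 = 0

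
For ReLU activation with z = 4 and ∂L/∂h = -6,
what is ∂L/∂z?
∂L/∂z = -6

h = ReLU(4) = 4
Since z > 0: ∂h/∂z = 1
∂L/∂z = ∂L/∂h · ∂h/∂z = -6 × 1 = -6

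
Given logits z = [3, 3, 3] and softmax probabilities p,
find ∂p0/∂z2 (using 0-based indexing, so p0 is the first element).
∂p0/∂z2 = -0.1111

p = softmax(z) = [0.3333, 0.3333, 0.3333]
p0 = 0.3333, p2 = 0.3333

∂p0/∂z2 = -p0 × p2 = -0.3333 × 0.3333 = -0.1111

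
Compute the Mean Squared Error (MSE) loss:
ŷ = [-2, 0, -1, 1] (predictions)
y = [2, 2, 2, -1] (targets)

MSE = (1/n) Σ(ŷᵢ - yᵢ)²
MSE = 8.25

MSE = (1/4)((-2-2)² + (0-2)² + (-1-2)² + (1--1)²) = (1/4)(16 + 4 + 9 + 4) = 8.25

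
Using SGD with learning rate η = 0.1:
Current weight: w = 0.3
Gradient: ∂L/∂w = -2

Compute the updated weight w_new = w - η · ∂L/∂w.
w_new = 0.5

w_new = w - η·∂L/∂w = 0.3 - 0.1×(-2) = 0.3 - (-0.2) = 0.5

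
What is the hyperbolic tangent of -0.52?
-0.4777

tanh(-0.52) = (e^(-0.52) - e^(0.52))/(e^(-0.52) + e^(0.52)) = -0.4777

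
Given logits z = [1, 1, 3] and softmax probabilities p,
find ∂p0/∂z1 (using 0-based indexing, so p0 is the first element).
∂p0/∂z1 = -0.01134

p = softmax(z) = [0.1065, 0.1065, 0.787]
p0 = 0.1065, p1 = 0.1065

∂p0/∂z1 = -p0 × p1 = -0.1065 × 0.1065 = -0.01134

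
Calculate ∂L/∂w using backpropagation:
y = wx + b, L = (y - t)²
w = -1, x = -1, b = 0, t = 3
∂L/∂w = 4

y = wx + b = (-1)(-1) + 0 = 1
∂L/∂y = 2(y - t) = 2(1 - 3) = -4
∂y/∂w = x = -1
∂L/∂w = ∂L/∂y · ∂y/∂w = -4 × -1 = 4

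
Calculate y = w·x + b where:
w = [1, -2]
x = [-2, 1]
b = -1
y = -5

y = (1)(-2) + (-2)(1) + -1 = -5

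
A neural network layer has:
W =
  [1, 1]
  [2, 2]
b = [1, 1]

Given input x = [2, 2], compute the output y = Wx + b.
y = [5, 9]

Wx = [1×2 + 1×2, 2×2 + 2×2]
   = [4, 8]
y = Wx + b = [4 + 1, 8 + 1] = [5, 9]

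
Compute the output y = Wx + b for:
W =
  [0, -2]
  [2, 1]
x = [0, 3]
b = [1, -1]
y = [-5, 2]

Wx = [0×0 + -2×3, 2×0 + 1×3]
   = [-6, 3]
y = Wx + b = [-6 + 1, 3 + -1] = [-5, 2]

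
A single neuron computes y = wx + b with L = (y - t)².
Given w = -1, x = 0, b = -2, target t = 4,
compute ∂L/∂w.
∂L/∂w = 0

y = wx + b = (-1)(0) + -2 = -2
∂L/∂y = 2(y - t) = 2(-2 - 4) = -12
∂y/∂w = x = 0
∂L/∂w = ∂L/∂y · ∂y/∂w = -12 × 0 = 0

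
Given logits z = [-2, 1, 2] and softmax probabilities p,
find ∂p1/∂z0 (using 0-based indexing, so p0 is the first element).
∂p1/∂z0 = -0.003507

p = softmax(z) = [0.01321, 0.2654, 0.7214]
p1 = 0.2654, p0 = 0.01321

∂p1/∂z0 = -p1 × p0 = -0.2654 × 0.01321 = -0.003507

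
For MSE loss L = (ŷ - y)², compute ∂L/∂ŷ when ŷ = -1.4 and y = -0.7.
∂L/∂ŷ = -1.4

∂L/∂ŷ = 2(ŷ - y) = 2(-1.4 - -0.7) = 2(-0.7) = -1.4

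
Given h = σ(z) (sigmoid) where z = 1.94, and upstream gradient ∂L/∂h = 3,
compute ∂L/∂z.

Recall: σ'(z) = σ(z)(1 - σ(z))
∂L/∂z = 0.3296

σ(1.94) = 0.8744
σ'(1.94) = σ(1.94)(1 - σ(1.94)) = 0.8744 × 0.1256 = 0.1099
∂L/∂z = ∂L/∂h · σ'(z) = 3 × 0.1099 = 0.3296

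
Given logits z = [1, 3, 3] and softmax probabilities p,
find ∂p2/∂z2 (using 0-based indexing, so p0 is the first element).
∂p2/∂z2 = 0.249

p = softmax(z) = [0.06338, 0.4683, 0.4683]
p2 = 0.4683

∂p2/∂z2 = p2(1 - p2) = 0.4683 × (1 - 0.4683) = 0.249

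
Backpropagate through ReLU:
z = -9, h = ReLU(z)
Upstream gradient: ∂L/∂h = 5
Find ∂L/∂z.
∂L/∂z = 0

h = ReLU(-9) = 0
Since z < 0: ∂h/∂z = 0
∂L/∂z = ∂L/∂h · ∂h/∂z = 5 × 0 = 0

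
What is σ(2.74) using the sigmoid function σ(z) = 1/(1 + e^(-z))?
0.9393

sigmoid(2.74) = 1/(1 + e^(-2.74)) = 1/(1 + 0.06457) = 0.9393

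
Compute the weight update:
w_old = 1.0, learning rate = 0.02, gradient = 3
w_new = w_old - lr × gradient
w_new = 0.94

w_new = w - η·∂L/∂w = 1.0 - 0.02×(3) = 1.0 - (0.06) = 0.94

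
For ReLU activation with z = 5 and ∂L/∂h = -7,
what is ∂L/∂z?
∂L/∂z = -7

h = ReLU(5) = 5
Since z > 0: ∂h/∂z = 1
∂L/∂z = ∂L/∂h · ∂h/∂z = -7 × 1 = -7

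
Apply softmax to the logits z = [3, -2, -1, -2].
p = [0.9692, 0.0065, 0.0178, 0.0065]

exp(z) = [20.09, 0.1353, 0.3679, 0.1353]
Sum = 20.72
p = [0.9692, 0.0065, 0.0178, 0.0065]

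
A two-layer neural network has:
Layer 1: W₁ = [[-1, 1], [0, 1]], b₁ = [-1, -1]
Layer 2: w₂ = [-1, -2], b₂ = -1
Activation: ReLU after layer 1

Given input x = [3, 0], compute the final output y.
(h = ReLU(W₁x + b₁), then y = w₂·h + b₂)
y = -1

Layer 1 pre-activation: z₁ = [-4, -1]
After ReLU: h = [0, 0]
Layer 2 output: y = -1×0 + -2×0 + -1 = -1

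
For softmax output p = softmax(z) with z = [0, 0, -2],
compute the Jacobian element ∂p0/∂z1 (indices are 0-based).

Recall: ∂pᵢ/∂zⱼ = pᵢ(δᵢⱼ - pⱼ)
∂p0/∂z1 = -0.2193

p = softmax(z) = [0.4683, 0.4683, 0.06338]
p0 = 0.4683, p1 = 0.4683

∂p0/∂z1 = -p0 × p1 = -0.4683 × 0.4683 = -0.2193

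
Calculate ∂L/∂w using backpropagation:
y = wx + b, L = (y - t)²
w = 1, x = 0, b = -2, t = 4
∂L/∂w = 0

y = wx + b = (1)(0) + -2 = -2
∂L/∂y = 2(y - t) = 2(-2 - 4) = -12
∂y/∂w = x = 0
∂L/∂w = ∂L/∂y · ∂y/∂w = -12 × 0 = 0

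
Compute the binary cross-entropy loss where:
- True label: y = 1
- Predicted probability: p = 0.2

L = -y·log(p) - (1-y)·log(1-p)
L = 1.609

L = -1·log(0.2) - 0·log(0.8) = -log(0.2) = 1.609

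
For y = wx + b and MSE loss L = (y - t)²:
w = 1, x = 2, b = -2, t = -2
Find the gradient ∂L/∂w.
∂L/∂w = 8

y = wx + b = (1)(2) + -2 = 0
∂L/∂y = 2(y - t) = 2(0 - -2) = 4
∂y/∂w = x = 2
∂L/∂w = ∂L/∂y · ∂y/∂w = 4 × 2 = 8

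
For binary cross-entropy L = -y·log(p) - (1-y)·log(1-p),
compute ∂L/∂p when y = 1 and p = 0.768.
∂L/∂p = -1.302

∂L/∂p = -y/p + (1-y)/(1-p) = -1/0.768 + 0 = -1.302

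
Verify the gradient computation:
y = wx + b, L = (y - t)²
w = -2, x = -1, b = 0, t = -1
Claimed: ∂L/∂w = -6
Correct

y = (-2)(-1) + 0 = 2
∂L/∂y = 2(y - t) = 2(2 - -1) = 6
∂y/∂w = x = -1
∂L/∂w = 6 × -1 = -6

Claimed value: -6
Correct: The correct gradient is -6.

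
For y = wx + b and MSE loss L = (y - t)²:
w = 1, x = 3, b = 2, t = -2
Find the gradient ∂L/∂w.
∂L/∂w = 42

y = wx + b = (1)(3) + 2 = 5
∂L/∂y = 2(y - t) = 2(5 - -2) = 14
∂y/∂w = x = 3
∂L/∂w = ∂L/∂y · ∂y/∂w = 14 × 3 = 42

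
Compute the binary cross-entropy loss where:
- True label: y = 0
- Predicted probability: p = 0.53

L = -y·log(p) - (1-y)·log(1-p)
L = 0.755

L = -0·log(0.53) - 1·log(0.47) = -log(0.47) = 0.755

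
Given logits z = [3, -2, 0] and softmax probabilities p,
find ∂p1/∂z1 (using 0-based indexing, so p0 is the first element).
∂p1/∂z1 = 0.006337

p = softmax(z) = [0.9465, 0.006377, 0.04712]
p1 = 0.006377

∂p1/∂z1 = p1(1 - p1) = 0.006377 × (1 - 0.006377) = 0.006337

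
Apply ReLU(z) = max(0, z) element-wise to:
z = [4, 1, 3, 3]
h = [4, 1, 3, 3]

ReLU applied element-wise: max(0,4)=4, max(0,1)=1, max(0,3)=3, max(0,3)=3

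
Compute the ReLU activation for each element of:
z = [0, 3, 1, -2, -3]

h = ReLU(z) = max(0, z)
h = [0, 3, 1, 0, 0]

ReLU applied element-wise: max(0,0)=0, max(0,3)=3, max(0,1)=1, max(0,-2)=0, max(0,-3)=0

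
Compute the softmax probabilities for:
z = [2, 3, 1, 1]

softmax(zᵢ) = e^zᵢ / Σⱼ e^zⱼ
p = [0.2245, 0.6103, 0.0826, 0.0826]

exp(z) = [7.389, 20.09, 2.718, 2.718]
Sum = 32.91
p = [0.2245, 0.6103, 0.0826, 0.0826]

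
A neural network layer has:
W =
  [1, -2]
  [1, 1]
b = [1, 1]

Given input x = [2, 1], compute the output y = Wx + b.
y = [1, 4]

Wx = [1×2 + -2×1, 1×2 + 1×1]
   = [0, 3]
y = Wx + b = [0 + 1, 3 + 1] = [1, 4]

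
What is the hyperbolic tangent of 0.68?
0.5915

tanh(0.68) = (e^(0.68) - e^(-0.68))/(e^(0.68) + e^(-0.68)) = 0.5915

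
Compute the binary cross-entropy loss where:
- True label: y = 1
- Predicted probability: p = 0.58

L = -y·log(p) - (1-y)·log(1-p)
L = 0.5447

L = -1·log(0.58) - 0·log(0.42) = -log(0.58) = 0.5447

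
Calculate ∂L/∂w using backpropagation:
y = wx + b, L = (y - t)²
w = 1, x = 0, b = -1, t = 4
∂L/∂w = 0

y = wx + b = (1)(0) + -1 = -1
∂L/∂y = 2(y - t) = 2(-1 - 4) = -10
∂y/∂w = x = 0
∂L/∂w = ∂L/∂y · ∂y/∂w = -10 × 0 = 0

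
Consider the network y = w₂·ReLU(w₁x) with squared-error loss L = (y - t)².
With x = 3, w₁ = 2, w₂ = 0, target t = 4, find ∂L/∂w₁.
∂L/∂w₁ = 0

Forward pass:
z = w₁x = 2×3 = 6
h = ReLU(6) = 6
y = w₂h = 0×6 = 0

Backward pass:
∂L/∂y = 2(y - t) = 2(0 - 4) = -8
∂y/∂h = w₂ = 0
∂h/∂z = 1 (ReLU derivative)
∂z/∂w₁ = x = 3

∂L/∂w₁ = -8 × 0 × 1 × 3 = 0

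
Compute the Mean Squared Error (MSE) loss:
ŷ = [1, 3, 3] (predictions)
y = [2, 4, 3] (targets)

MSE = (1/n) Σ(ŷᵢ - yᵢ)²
MSE = 0.6667

MSE = (1/3)((1-2)² + (3-4)² + (3-3)²) = (1/3)(1 + 1 + 0) = 0.6667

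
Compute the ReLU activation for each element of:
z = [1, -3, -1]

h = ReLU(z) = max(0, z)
h = [1, 0, 0]

ReLU applied element-wise: max(0,1)=1, max(0,-3)=0, max(0,-1)=0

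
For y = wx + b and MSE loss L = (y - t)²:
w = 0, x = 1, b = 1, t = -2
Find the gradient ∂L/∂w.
∂L/∂w = 6

y = wx + b = (0)(1) + 1 = 1
∂L/∂y = 2(y - t) = 2(1 - -2) = 6
∂y/∂w = x = 1
∂L/∂w = ∂L/∂y · ∂y/∂w = 6 × 1 = 6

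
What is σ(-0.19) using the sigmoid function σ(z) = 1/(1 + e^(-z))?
0.4526

sigmoid(-0.19) = 1/(1 + e^(0.19)) = 1/(1 + 1.209) = 0.4526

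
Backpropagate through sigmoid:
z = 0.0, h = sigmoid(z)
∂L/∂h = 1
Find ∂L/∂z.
∂L/∂z = 0.25

σ(0.0) = 0.5
σ'(0.0) = σ(0.0)(1 - σ(0.0)) = 0.5 × 0.5 = 0.25
∂L/∂z = ∂L/∂h · σ'(z) = 1 × 0.25 = 0.25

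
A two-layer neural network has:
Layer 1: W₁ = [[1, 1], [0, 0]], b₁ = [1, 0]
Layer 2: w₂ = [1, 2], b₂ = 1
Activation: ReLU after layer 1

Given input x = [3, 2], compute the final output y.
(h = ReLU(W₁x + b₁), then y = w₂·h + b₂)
y = 7

Layer 1 pre-activation: z₁ = [6, 0]
After ReLU: h = [6, 0]
Layer 2 output: y = 1×6 + 2×0 + 1 = 7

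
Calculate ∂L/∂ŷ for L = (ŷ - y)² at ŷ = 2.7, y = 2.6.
∂L/∂ŷ = 0.2

∂L/∂ŷ = 2(ŷ - y) = 2(2.7 - 2.6) = 2(0.1) = 0.2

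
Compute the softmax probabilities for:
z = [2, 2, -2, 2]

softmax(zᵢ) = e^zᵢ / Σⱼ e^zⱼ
p = [0.3313, 0.3313, 0.0061, 0.3313]

exp(z) = [7.389, 7.389, 0.1353, 7.389]
Sum = 22.3
p = [0.3313, 0.3313, 0.0061, 0.3313]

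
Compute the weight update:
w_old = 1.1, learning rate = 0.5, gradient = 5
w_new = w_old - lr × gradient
w_new = -1.4

w_new = w - η·∂L/∂w = 1.1 - 0.5×(5) = 1.1 - (2.5) = -1.4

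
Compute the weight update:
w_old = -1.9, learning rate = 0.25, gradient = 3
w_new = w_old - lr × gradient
w_new = -2.65

w_new = w - η·∂L/∂w = -1.9 - 0.25×(3) = -1.9 - (0.75) = -2.65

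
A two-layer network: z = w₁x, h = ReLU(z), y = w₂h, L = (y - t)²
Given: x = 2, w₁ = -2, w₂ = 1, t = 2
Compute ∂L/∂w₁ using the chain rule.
∂L/∂w₁ = 0

Forward pass:
z = w₁x = -2×2 = -4
h = ReLU(-4) = 0
y = w₂h = 1×0 = 0

Backward pass:
∂L/∂y = 2(y - t) = 2(0 - 2) = -4
∂y/∂h = w₂ = 1
∂h/∂z = 0 (ReLU derivative)
∂z/∂w₁ = x = 2

∂L/∂w₁ = -4 × 1 × 0 × 2 = 0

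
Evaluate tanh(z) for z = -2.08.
-0.9693

tanh(-2.08) = (e^(-2.08) - e^(2.08))/(e^(-2.08) + e^(2.08)) = -0.9693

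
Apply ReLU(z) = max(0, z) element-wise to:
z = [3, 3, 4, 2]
h = [3, 3, 4, 2]

ReLU applied element-wise: max(0,3)=3, max(0,3)=3, max(0,4)=4, max(0,2)=2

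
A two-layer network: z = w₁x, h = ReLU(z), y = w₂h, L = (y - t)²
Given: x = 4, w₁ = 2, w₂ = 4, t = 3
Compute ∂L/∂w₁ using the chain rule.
∂L/∂w₁ = 928

Forward pass:
z = w₁x = 2×4 = 8
h = ReLU(8) = 8
y = w₂h = 4×8 = 32

Backward pass:
∂L/∂y = 2(y - t) = 2(32 - 3) = 58
∂y/∂h = w₂ = 4
∂h/∂z = 1 (ReLU derivative)
∂z/∂w₁ = x = 4

∂L/∂w₁ = 58 × 4 × 1 × 4 = 928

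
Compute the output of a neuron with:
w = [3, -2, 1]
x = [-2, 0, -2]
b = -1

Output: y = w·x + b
y = -9

y = (3)(-2) + (-2)(0) + (1)(-2) + -1 = -9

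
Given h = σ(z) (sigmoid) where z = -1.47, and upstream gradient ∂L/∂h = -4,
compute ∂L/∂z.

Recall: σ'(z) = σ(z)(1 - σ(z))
∂L/∂z = -0.608

σ(-1.47) = 0.1869
σ'(-1.47) = σ(-1.47)(1 - σ(-1.47)) = 0.1869 × 0.8131 = 0.152
∂L/∂z = ∂L/∂h · σ'(z) = -4 × 0.152 = -0.608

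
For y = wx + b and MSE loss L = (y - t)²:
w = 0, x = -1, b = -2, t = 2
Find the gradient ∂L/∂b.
∂L/∂b = -8

y = wx + b = (0)(-1) + -2 = -2
∂L/∂y = 2(y - t) = 2(-2 - 2) = -8
∂y/∂b = 1
∂L/∂b = ∂L/∂y · ∂y/∂b = -8 × 1 = -8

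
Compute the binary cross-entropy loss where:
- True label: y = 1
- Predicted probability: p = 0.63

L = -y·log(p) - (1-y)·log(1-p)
L = 0.462

L = -1·log(0.63) - 0·log(0.37) = -log(0.63) = 0.462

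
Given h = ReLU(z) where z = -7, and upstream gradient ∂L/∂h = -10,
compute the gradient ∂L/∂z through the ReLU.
∂L/∂z = 0

h = ReLU(-7) = 0
Since z < 0: ∂h/∂z = 0
∂L/∂z = ∂L/∂h · ∂h/∂z = -10 × 0 = 0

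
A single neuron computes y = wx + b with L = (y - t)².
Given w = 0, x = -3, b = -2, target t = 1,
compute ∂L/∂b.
∂L/∂b = -6

y = wx + b = (0)(-3) + -2 = -2
∂L/∂y = 2(y - t) = 2(-2 - 1) = -6
∂y/∂b = 1
∂L/∂b = ∂L/∂y · ∂y/∂b = -6 × 1 = -6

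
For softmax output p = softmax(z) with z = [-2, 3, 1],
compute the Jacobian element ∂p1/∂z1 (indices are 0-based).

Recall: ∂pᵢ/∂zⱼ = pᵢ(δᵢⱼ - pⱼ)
∂p1/∂z1 = 0.1089

p = softmax(z) = [0.0059, 0.8756, 0.1185]
p1 = 0.8756

∂p1/∂z1 = p1(1 - p1) = 0.8756 × (1 - 0.8756) = 0.1089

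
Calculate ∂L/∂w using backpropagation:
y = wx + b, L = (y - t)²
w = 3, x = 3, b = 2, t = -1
∂L/∂w = 72

y = wx + b = (3)(3) + 2 = 11
∂L/∂y = 2(y - t) = 2(11 - -1) = 24
∂y/∂w = x = 3
∂L/∂w = ∂L/∂y · ∂y/∂w = 24 × 3 = 72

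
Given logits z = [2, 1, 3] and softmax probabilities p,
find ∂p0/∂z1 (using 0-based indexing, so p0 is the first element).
∂p0/∂z1 = -0.02203

p = softmax(z) = [0.2447, 0.09003, 0.6652]
p0 = 0.2447, p1 = 0.09003

∂p0/∂z1 = -p0 × p1 = -0.2447 × 0.09003 = -0.02203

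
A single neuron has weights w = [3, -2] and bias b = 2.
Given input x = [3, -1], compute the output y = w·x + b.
y = 13

y = (3)(3) + (-2)(-1) + 2 = 13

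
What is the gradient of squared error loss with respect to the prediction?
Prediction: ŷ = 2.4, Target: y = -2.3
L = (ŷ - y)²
∂L/∂ŷ = 9.4

∂L/∂ŷ = 2(ŷ - y) = 2(2.4 - -2.3) = 2(4.7) = 9.4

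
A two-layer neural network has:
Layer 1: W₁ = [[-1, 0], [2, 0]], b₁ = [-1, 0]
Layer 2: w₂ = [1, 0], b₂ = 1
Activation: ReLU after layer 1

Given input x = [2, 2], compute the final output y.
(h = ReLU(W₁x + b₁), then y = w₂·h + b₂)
y = 1

Layer 1 pre-activation: z₁ = [-3, 4]
After ReLU: h = [0, 4]
Layer 2 output: y = 1×0 + 0×4 + 1 = 1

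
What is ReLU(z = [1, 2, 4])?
h = [1, 2, 4]

ReLU applied element-wise: max(0,1)=1, max(0,2)=2, max(0,4)=4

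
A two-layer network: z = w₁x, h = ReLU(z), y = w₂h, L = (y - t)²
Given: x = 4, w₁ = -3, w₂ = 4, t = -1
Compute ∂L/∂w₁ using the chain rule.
∂L/∂w₁ = 0

Forward pass:
z = w₁x = -3×4 = -12
h = ReLU(-12) = 0
y = w₂h = 4×0 = 0

Backward pass:
∂L/∂y = 2(y - t) = 2(0 - -1) = 2
∂y/∂h = w₂ = 4
∂h/∂z = 0 (ReLU derivative)
∂z/∂w₁ = x = 4

∂L/∂w₁ = 2 × 4 × 0 × 4 = 0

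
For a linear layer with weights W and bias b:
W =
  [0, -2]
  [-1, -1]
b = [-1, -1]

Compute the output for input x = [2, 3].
y = [-7, -6]

Wx = [0×2 + -2×3, -1×2 + -1×3]
   = [-6, -5]
y = Wx + b = [-6 + -1, -5 + -1] = [-7, -6]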